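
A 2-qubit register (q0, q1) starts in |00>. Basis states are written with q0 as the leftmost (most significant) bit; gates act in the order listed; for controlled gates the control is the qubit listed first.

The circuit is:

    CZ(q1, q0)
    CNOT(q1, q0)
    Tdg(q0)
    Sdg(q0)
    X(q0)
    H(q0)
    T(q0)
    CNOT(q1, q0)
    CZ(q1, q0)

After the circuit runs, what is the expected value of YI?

The expectation value of YI is -sqrt(2)/2.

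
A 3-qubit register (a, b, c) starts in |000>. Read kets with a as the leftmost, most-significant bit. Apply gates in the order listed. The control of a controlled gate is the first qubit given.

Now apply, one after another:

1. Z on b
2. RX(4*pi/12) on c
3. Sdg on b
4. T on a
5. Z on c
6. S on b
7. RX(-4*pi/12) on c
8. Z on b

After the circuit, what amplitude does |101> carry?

|101> carries amplitude 0 in the final state.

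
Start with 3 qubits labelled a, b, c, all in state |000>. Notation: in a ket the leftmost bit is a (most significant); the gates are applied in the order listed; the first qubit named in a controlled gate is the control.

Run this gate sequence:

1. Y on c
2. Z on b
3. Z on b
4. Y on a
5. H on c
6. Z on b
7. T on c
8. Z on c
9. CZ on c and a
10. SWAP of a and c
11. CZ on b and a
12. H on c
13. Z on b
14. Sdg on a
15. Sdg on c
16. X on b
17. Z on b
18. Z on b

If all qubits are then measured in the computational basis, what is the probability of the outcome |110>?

Outcome |110> occurs with probability 1/4.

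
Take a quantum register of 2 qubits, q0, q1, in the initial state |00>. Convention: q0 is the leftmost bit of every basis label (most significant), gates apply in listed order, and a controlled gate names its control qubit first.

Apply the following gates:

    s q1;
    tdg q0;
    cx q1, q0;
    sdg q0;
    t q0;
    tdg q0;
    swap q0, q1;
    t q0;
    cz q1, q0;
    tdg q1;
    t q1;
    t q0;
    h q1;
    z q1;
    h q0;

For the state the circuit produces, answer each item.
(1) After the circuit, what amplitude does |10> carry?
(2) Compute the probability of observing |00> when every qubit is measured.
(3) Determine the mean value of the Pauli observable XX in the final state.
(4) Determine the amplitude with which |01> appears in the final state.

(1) The amplitude on |10> is 1/2.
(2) Outcome |00> occurs with probability 1/4.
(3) The expectation value of XX is -1.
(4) The amplitude on |01> is -1/2.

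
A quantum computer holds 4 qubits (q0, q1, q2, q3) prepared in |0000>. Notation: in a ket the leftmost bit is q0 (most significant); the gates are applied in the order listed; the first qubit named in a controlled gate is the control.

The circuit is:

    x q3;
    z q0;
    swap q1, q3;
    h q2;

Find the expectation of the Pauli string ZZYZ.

In the final state, ZZYZ has expectation 0.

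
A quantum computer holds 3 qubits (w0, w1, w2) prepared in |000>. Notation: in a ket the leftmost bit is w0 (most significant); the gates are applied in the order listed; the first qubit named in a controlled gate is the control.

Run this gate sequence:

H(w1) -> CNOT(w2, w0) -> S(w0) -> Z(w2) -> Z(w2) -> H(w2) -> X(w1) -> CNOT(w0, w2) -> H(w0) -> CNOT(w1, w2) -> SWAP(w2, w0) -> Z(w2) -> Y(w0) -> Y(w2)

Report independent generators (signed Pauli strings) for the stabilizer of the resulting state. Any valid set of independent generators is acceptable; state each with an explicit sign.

The final state is stabilized by the group generated by -XII, +IXI, +IIX; other independent generating sets are equally valid.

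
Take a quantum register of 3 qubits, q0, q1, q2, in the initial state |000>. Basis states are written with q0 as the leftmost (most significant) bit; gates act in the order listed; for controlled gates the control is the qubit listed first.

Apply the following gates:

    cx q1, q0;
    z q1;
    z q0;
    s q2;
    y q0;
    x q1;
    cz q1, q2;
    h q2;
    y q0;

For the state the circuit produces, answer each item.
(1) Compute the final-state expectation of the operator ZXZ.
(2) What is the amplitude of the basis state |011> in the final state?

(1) In the final state, ZXZ has expectation 0.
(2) The final state's coefficient on |011> equals sqrt(2)/2.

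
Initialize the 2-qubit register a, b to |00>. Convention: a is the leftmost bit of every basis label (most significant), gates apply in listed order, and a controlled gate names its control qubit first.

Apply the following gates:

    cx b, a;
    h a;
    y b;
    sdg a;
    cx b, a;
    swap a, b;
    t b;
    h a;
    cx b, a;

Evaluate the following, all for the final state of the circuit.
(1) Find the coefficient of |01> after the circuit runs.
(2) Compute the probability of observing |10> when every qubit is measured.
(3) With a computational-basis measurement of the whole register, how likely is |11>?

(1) The amplitude on |01> is -exp(3*I*pi/4)/2.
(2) Outcome |10> occurs with probability 1/4.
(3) A full measurement returns |11> with probability 1/4.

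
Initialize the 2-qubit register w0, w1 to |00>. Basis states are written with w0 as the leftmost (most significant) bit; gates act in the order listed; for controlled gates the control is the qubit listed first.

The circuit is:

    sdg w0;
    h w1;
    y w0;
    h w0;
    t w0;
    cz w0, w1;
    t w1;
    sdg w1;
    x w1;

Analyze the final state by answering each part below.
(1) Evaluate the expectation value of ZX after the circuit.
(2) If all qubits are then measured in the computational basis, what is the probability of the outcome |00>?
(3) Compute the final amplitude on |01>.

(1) The observable ZX averages to sqrt(2)/2.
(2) Outcome |00> occurs with probability 1/4.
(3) The amplitude on |01> is I/2.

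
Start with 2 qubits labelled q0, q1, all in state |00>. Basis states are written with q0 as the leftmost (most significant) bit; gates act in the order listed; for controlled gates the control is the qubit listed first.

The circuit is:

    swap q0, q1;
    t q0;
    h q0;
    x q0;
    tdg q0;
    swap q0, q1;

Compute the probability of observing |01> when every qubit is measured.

Outcome |01> occurs with probability 1/2.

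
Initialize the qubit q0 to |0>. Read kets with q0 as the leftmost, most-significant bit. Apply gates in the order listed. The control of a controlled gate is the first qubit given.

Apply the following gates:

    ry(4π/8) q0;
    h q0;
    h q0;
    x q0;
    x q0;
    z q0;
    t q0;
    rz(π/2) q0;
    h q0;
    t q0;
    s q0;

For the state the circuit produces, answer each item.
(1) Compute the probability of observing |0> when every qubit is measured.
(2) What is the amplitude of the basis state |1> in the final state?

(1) Outcome |0> occurs with probability sqrt(2)/4 + 1/2.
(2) |1> carries amplitude -exp(I*pi/4)/2 + I/2 in the final state.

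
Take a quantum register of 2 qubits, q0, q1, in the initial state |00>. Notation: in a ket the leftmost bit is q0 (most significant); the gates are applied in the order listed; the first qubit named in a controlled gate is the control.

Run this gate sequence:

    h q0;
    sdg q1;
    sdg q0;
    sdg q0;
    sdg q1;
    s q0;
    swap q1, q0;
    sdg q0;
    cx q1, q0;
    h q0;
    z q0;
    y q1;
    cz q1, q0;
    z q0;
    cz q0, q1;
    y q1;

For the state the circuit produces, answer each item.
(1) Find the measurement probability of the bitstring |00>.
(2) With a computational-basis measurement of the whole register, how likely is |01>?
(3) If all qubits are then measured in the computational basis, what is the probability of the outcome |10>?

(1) A full measurement returns |00> with probability 1/4.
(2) A full measurement returns |01> with probability 1/4.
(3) Outcome |10> occurs with probability 1/4.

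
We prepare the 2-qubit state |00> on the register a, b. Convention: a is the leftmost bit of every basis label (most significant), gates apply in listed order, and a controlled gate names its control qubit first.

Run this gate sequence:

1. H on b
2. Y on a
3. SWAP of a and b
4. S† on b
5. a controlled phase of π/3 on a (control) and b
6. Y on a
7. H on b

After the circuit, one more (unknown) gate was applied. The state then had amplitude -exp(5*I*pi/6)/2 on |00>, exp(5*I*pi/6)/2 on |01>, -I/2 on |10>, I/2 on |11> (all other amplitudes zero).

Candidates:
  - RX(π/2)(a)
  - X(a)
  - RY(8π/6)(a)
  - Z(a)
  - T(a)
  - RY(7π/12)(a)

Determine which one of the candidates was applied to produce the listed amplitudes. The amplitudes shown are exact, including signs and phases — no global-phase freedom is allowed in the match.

The applied gate was Z(a).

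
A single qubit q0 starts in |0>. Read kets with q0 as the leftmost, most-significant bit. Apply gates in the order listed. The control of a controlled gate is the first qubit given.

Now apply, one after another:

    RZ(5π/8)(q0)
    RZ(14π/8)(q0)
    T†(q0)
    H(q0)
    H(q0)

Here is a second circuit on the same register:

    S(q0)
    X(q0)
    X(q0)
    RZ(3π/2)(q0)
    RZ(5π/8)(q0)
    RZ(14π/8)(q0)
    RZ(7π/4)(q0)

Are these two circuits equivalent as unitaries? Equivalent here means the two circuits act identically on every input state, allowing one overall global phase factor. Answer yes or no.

Yes, they are equivalent — the unitaries differ by at most a global phase.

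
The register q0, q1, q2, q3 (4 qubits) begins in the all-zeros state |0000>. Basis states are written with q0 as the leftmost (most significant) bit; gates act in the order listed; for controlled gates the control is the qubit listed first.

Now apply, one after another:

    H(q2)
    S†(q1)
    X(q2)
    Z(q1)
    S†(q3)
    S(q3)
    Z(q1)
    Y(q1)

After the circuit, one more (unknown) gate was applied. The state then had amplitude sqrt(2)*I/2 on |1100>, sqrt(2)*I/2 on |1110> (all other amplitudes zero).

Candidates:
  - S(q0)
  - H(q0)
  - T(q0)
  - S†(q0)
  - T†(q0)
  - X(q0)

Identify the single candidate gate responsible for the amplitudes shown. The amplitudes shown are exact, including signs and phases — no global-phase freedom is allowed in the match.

The applied gate was X(q0). Key observation: gates 4-7 undo each other exactly, leaving only the rest of the circuit to track.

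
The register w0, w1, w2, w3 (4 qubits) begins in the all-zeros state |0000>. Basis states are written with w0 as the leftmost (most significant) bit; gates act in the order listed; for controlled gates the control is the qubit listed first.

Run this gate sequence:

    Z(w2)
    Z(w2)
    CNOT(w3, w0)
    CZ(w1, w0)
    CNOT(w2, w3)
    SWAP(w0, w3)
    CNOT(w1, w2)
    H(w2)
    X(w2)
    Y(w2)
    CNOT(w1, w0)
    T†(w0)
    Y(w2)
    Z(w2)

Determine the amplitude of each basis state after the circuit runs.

The final amplitudes are sqrt(2)/2 on |0000>, -sqrt(2)/2 on |0010>, and 0 on every other basis state.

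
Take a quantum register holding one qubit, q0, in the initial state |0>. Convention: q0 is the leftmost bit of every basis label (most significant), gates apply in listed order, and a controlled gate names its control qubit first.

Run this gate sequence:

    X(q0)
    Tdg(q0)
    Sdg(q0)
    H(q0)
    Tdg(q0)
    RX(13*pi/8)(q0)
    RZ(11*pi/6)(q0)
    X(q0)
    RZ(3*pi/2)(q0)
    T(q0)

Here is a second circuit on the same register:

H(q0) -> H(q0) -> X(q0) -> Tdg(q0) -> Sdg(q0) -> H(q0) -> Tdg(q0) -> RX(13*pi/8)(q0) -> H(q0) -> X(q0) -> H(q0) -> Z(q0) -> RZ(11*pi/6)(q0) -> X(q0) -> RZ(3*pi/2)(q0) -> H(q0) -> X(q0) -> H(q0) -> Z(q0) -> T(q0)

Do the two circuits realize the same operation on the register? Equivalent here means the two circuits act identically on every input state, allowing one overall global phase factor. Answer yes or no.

Yes: on every input state the two circuits agree up to one overall phase factor.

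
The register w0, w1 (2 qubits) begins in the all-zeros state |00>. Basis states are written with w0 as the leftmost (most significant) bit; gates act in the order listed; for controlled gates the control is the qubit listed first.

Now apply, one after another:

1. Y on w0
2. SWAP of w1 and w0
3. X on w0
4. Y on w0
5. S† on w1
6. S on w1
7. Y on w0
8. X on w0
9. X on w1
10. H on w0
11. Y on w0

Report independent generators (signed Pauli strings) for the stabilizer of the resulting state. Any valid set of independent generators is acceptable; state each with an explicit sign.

The final state is stabilized by the group generated by -XI, +IZ; other independent generating sets are equally valid.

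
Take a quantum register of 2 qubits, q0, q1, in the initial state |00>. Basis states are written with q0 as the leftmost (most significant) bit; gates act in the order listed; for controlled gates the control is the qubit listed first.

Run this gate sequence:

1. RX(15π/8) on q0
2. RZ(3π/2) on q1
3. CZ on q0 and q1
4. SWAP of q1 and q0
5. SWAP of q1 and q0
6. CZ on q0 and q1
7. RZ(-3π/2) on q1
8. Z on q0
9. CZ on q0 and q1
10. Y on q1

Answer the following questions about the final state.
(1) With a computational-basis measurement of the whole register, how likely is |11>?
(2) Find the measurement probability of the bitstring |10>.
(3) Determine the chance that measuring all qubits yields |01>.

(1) A full measurement returns |11> with probability sin(pi/16)**2.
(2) A full measurement returns |10> with probability 0.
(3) Outcome |01> occurs with probability cos(pi/16)**2.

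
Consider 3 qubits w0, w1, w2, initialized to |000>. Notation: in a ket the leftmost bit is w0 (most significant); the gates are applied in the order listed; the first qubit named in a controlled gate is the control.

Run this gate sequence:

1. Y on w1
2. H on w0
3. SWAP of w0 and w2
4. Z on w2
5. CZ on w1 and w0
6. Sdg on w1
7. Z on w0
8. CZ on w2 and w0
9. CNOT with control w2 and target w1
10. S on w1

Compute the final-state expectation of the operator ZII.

The expectation value of ZII is 1.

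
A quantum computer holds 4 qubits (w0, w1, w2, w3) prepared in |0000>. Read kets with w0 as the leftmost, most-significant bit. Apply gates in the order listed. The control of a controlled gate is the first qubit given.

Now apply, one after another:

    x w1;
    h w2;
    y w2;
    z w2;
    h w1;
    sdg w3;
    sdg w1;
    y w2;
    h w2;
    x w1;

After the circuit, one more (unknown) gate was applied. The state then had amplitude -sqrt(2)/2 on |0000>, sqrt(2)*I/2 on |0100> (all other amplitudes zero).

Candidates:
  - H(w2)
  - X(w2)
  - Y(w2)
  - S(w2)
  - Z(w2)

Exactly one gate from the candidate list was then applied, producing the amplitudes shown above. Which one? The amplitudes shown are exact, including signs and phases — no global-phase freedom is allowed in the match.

It was Y(w2) that produced the state shown.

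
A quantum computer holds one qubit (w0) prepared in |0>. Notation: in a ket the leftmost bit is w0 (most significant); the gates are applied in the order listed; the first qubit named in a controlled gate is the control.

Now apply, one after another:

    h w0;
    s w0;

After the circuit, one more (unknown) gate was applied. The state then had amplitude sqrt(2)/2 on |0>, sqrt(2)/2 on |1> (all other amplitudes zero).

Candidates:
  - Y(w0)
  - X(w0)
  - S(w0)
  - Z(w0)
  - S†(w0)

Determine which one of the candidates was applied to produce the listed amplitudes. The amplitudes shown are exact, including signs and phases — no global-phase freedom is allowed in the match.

The unique candidate consistent with the amplitudes is S†(w0).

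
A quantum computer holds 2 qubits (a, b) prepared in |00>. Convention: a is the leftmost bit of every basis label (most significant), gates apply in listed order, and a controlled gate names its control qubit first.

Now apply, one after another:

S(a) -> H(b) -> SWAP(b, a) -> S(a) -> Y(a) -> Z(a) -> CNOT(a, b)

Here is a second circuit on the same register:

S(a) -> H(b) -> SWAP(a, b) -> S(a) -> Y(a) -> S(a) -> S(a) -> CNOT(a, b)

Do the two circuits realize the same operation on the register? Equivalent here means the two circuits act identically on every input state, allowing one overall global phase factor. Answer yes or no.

Yes: on every input state the two circuits agree up to one overall phase factor.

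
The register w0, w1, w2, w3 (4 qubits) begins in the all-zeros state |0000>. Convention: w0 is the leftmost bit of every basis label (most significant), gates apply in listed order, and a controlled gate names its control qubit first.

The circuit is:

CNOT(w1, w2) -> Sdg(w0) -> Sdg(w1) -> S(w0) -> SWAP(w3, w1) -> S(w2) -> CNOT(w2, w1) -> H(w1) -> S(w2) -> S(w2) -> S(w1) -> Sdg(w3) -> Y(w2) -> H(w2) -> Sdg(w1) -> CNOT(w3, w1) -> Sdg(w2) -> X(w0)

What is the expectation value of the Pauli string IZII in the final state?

The expectation value of IZII is 0.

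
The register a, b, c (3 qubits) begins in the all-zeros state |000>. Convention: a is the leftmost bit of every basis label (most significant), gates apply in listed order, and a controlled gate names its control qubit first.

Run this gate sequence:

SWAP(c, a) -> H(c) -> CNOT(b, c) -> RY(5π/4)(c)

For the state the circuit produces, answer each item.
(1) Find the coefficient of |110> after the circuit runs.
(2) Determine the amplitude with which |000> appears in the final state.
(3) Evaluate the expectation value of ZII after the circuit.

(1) The final state's coefficient on |110> equals 0.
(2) The amplitude on |000> is sqrt(2)*(-sqrt(sqrt(2) + 2) - sqrt(2 - sqrt(2)))/4.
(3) The observable ZII averages to 1.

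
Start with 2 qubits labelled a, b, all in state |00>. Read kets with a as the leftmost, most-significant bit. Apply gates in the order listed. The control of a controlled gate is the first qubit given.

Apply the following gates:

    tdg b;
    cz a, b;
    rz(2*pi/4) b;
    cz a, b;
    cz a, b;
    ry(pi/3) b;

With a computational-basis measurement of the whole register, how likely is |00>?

The probability of measuring |00> is 3/4.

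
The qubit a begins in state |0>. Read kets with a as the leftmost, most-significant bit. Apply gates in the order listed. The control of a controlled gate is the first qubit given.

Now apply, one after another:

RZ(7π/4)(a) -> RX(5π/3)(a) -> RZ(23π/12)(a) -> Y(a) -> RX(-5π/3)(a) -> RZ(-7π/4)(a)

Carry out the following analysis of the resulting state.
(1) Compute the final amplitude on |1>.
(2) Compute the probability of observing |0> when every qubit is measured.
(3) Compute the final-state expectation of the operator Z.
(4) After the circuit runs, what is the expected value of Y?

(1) The amplitude on |1> is (1 - 3*exp(I*pi/12))*exp(17*I*pi/24)/4.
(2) The probability of measuring |0> is 3*sqrt(2)/32 + 3*sqrt(6)/32 + 3/8.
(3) The expectation value of Z is -1/4 + 3*sqrt(2)/16 + 3*sqrt(6)/16.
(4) The observable Y averages to -3/16 + sqrt(6)/8 + 3*sqrt(3)/16.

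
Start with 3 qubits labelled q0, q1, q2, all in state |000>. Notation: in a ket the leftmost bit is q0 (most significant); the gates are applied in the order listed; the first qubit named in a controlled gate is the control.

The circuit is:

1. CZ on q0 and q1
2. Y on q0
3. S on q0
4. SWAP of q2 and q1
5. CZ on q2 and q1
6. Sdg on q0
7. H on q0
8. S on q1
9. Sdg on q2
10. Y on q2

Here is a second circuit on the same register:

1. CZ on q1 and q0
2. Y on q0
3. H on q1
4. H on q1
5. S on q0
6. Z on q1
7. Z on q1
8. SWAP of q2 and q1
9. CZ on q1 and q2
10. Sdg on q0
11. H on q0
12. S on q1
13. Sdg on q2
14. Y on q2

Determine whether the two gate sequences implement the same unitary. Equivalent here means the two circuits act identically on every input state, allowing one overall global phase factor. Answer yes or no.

Yes: on every input state the two circuits agree up to one overall phase factor.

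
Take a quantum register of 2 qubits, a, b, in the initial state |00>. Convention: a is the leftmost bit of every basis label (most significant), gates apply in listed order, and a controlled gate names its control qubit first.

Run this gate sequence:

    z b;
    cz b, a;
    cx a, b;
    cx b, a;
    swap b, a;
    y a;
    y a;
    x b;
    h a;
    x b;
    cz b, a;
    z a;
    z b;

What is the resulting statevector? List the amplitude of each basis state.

The resulting statevector has amplitude sqrt(2)/2 on |00>, 0 on |01>, -sqrt(2)/2 on |10>, 0 on |11>.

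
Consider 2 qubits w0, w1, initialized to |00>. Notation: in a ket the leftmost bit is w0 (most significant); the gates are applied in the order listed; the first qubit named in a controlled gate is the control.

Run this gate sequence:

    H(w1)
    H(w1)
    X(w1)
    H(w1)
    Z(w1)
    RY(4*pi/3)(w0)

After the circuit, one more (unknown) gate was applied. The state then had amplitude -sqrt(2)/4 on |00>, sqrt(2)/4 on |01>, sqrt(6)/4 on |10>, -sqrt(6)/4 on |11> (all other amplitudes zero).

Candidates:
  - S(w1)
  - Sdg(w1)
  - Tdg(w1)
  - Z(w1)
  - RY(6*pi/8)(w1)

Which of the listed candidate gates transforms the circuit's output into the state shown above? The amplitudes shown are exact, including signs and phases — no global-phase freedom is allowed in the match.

It was Z(w1) that produced the state shown. Key observation: the block from step 2 through step 5 cancels to the identity and can be dropped.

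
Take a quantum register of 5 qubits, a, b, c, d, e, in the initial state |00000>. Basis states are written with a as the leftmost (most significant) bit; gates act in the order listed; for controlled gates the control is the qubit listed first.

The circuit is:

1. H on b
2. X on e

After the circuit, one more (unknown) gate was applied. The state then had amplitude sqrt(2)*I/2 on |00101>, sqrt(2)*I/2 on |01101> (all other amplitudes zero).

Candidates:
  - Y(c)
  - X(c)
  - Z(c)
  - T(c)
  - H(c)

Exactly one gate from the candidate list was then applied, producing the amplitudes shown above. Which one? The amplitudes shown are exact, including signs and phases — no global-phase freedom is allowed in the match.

The applied gate was Y(c).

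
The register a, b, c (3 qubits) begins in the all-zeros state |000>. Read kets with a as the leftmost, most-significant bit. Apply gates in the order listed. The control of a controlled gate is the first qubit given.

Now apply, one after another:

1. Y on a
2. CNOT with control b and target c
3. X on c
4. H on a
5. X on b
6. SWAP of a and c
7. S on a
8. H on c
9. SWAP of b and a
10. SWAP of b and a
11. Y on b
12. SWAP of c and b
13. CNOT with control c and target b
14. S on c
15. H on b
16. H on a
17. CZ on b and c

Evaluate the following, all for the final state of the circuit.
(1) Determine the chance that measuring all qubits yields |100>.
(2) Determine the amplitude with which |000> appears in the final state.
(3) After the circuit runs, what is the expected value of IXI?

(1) A full measurement returns |100> with probability 1/4.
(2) The final state's coefficient on |000> equals I/2.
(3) The expectation value of IXI is -1.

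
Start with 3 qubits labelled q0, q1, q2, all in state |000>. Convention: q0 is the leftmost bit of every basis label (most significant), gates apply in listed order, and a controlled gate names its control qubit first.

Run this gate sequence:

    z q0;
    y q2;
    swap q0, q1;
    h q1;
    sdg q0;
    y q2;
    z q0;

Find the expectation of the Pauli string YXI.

The expectation value of YXI is 0.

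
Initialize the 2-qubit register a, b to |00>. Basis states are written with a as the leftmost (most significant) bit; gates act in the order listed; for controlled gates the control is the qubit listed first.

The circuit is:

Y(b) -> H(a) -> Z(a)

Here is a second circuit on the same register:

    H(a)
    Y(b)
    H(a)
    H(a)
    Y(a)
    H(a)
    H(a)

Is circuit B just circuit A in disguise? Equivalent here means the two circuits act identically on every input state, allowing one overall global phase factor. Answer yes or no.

No, they are not equivalent — no single phase factor reconciles the two unitaries.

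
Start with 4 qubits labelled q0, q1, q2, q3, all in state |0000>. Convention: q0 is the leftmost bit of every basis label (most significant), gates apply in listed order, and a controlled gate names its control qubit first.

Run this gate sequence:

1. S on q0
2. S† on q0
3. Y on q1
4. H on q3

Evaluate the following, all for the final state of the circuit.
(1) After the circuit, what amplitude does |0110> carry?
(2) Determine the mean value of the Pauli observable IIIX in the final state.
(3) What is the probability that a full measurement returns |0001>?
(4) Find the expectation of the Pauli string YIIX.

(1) |0110> carries amplitude 0 in the final state.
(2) The observable IIIX averages to 1.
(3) A full measurement returns |0001> with probability 0.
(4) In the final state, YIIX has expectation 0.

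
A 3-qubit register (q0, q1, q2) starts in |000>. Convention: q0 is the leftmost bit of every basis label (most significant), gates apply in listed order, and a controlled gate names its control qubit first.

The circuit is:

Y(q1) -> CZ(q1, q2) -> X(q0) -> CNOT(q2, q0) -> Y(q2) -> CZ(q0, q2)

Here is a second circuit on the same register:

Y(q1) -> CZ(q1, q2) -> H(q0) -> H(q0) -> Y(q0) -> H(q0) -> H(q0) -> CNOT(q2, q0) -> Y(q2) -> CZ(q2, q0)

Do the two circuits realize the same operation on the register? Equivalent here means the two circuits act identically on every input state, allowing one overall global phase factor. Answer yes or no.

No: there is an input state on which the two circuits produce genuinely different outputs (not merely differing by a phase).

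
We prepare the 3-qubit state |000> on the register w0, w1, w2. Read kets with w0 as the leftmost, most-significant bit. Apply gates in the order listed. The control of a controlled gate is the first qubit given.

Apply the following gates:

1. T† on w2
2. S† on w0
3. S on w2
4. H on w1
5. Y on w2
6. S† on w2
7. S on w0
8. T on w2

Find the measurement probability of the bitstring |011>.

The probability of measuring |011> is 1/2.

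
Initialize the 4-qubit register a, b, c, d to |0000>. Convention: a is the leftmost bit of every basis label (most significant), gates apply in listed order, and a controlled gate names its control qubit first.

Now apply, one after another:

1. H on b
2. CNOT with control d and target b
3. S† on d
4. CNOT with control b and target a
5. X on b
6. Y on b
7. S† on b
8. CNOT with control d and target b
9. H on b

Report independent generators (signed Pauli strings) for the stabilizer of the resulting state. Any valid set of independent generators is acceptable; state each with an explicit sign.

The final state is stabilized by the group generated by +YZII, +ZXII, +IIZI, +IIIZ; other independent generating sets are equally valid.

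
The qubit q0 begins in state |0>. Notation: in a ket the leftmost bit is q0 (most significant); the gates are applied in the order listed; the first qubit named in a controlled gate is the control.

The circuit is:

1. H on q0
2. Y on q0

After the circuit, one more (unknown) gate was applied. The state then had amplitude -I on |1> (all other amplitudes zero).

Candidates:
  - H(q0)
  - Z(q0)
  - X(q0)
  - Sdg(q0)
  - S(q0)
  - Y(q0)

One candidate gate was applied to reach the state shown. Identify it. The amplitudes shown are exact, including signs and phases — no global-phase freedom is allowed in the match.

The unique candidate consistent with the amplitudes is H(q0).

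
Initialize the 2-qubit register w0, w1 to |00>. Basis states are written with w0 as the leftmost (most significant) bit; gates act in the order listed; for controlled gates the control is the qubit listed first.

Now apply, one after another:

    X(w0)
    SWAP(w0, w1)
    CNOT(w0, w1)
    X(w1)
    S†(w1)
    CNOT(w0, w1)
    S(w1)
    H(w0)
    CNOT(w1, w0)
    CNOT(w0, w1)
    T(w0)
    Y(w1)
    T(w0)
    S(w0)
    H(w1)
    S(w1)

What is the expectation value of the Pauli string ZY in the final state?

In the final state, ZY has expectation -1.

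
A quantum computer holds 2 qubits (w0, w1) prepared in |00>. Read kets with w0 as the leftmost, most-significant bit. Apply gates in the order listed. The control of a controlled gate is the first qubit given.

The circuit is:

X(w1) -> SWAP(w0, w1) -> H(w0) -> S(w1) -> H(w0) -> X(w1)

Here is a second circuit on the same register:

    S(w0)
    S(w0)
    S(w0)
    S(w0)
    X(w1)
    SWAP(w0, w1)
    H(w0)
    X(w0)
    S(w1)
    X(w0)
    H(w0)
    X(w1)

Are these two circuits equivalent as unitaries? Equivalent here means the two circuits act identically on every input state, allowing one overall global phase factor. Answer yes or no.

Yes, they are equivalent — the unitaries differ by at most a global phase.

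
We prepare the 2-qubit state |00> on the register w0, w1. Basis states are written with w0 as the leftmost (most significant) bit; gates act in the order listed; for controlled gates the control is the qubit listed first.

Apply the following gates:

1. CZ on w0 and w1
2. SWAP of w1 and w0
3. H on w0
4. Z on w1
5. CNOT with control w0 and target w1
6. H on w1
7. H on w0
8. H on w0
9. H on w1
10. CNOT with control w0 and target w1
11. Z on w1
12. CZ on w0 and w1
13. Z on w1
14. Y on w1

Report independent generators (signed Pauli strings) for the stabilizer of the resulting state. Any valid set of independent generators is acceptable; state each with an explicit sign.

One valid set of independent stabilizer generators is +XI, -IZ (any independent generating set of the same group is equally correct). Key observation: steps 4-11 multiply out to the identity, so the circuit reduces to the remaining gates.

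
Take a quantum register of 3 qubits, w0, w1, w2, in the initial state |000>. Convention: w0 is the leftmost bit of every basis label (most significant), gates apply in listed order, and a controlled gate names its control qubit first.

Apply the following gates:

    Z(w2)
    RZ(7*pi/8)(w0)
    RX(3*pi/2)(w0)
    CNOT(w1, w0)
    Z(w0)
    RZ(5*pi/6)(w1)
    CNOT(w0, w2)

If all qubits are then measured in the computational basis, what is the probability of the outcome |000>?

A full measurement returns |000> with probability 1/2.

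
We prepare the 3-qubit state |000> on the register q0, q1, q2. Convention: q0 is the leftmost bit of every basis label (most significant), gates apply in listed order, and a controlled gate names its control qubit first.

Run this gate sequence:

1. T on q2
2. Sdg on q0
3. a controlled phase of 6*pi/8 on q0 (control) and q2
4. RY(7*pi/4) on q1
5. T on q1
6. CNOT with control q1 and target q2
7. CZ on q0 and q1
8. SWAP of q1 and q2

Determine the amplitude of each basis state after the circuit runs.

The final amplitudes are -sqrt(sqrt(2) + 2)/2 on |000>, sqrt(2 - sqrt(2))*exp(I*pi/4)/2 on |011>, and 0 on every other basis state.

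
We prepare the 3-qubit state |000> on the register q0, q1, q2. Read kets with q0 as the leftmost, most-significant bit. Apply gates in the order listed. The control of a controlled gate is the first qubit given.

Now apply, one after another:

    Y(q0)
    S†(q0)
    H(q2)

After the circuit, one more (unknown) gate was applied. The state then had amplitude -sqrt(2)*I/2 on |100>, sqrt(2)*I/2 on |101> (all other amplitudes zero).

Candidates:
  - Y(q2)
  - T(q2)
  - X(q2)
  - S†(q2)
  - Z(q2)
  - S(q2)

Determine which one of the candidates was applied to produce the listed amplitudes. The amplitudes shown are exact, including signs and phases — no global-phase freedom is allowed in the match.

The applied gate was Y(q2).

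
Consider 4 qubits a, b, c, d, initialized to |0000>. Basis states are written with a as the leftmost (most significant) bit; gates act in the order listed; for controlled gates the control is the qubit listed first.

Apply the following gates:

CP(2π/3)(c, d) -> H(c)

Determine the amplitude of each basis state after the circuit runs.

After the circuit, the state carries amplitude sqrt(2)/2 on |0000>, sqrt(2)/2 on |0010>, and 0 on every other basis state.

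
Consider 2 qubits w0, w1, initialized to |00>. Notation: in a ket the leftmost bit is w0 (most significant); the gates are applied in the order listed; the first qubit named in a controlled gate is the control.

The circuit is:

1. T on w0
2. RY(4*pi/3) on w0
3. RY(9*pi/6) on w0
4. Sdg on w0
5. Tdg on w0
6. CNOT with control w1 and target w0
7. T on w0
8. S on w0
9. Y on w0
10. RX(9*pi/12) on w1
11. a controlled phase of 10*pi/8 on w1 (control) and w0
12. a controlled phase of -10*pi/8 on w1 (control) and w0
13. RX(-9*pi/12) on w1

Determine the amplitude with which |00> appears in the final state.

|00> carries amplitude I*(sqrt(2) + sqrt(6))/4 in the final state. Key observation: steps 10-13 multiply out to the identity, so the circuit reduces to the remaining gates.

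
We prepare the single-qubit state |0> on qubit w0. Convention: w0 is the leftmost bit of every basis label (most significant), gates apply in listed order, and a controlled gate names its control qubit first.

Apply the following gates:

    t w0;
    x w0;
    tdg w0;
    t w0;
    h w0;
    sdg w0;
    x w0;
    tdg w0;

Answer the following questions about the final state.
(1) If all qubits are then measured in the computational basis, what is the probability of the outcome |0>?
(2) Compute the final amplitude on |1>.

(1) Outcome |0> occurs with probability 1/2.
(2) |1> carries amplitude -sqrt(2)*exp(3*I*pi/4)/2 in the final state.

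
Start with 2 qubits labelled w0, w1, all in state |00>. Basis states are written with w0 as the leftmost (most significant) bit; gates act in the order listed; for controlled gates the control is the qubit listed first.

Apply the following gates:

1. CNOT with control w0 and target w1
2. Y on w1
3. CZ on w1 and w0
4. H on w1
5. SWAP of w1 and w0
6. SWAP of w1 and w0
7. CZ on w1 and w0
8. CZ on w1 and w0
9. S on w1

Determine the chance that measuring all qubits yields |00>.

A full measurement returns |00> with probability 1/2. Key observation: steps 5-6 multiply out to the identity, so the circuit reduces to the remaining gates.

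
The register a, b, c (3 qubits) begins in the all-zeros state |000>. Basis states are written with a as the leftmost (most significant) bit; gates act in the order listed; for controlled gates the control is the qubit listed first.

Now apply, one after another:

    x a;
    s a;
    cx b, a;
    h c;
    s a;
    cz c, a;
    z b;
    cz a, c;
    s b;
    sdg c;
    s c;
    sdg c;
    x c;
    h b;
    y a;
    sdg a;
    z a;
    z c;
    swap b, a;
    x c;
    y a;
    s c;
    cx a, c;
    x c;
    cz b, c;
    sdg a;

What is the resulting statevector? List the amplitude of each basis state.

The final amplitudes are 1/2 on |000>, -1/2 on |001>, 0 on |010>, 0 on |011>, -I/2 on |100>, I/2 on |101>, 0 on |110>, 0 on |111>.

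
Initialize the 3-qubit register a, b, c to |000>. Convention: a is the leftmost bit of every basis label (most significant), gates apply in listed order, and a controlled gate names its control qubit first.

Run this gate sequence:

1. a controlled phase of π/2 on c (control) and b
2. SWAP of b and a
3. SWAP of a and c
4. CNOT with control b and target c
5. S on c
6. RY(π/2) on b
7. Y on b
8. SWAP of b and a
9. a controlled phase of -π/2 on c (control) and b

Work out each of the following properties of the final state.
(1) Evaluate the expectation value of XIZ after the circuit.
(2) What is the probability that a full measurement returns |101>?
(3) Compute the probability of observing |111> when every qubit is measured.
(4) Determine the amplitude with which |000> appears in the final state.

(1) In the final state, XIZ has expectation -1.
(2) The probability of measuring |101> is 0.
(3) The probability of measuring |111> is 0.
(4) |000> carries amplitude -sqrt(2)*I/2 in the final state.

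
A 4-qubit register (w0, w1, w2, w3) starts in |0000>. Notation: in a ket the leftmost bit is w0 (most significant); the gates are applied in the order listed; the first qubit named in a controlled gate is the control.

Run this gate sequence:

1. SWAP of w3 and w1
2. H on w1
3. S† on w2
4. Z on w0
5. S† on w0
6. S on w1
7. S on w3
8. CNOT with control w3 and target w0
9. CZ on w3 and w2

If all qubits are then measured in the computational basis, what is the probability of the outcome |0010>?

The probability of measuring |0010> is 0.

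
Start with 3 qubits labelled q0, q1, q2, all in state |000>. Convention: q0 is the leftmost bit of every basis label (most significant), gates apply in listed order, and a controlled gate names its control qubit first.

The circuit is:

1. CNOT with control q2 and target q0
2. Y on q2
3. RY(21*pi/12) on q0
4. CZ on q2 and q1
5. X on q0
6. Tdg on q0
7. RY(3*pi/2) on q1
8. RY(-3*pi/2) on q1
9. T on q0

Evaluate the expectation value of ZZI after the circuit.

In the final state, ZZI has expectation -sqrt(2)/2. Key observation: steps 6-9 multiply out to the identity, so the circuit reduces to the remaining gates.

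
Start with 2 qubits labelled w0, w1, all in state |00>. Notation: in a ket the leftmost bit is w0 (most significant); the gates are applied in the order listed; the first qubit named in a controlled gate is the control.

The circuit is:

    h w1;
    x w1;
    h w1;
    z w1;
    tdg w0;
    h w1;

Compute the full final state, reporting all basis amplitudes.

After the circuit, the state carries amplitude sqrt(2)/2 on |00>, sqrt(2)/2 on |01>, 0 on |10>, 0 on |11>. Key observation: the block from step 1 through step 4 cancels to the identity and can be dropped.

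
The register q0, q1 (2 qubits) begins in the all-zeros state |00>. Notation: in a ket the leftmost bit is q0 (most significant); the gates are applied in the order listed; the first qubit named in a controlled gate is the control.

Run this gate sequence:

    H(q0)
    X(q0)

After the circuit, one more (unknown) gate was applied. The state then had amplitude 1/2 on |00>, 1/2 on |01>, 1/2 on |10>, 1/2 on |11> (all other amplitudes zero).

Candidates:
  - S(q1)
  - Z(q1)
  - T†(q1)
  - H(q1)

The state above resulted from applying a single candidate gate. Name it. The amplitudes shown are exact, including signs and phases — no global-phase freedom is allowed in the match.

It was H(q1) that produced the state shown.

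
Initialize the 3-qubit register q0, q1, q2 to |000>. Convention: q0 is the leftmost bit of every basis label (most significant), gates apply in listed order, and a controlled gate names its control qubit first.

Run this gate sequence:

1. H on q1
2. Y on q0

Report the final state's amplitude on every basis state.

After the circuit, the state carries amplitude sqrt(2)*I/2 on |100>, sqrt(2)*I/2 on |110>, and 0 on every other basis state.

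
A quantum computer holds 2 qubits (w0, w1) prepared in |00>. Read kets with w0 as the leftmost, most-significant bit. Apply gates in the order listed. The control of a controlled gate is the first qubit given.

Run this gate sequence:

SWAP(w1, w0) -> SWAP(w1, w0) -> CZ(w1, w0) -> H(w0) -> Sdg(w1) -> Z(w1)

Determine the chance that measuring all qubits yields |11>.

A full measurement returns |11> with probability 0. Key observation: steps 1-2 multiply out to the identity, so the circuit reduces to the remaining gates.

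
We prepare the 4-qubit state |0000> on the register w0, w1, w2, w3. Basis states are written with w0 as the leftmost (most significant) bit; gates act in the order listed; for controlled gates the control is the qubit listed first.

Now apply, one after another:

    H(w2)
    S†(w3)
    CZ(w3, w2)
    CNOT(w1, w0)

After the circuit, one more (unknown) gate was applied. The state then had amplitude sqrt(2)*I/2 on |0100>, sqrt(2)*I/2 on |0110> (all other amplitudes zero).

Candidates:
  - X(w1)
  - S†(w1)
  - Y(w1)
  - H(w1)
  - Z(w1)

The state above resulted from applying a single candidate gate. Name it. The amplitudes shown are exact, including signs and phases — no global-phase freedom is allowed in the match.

It was Y(w1) that produced the state shown.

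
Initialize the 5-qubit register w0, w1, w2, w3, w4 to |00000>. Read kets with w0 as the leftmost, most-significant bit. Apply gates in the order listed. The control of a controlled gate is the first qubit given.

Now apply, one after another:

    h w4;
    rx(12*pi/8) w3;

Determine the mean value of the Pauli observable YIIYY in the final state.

The expectation value of YIIYY is 0.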